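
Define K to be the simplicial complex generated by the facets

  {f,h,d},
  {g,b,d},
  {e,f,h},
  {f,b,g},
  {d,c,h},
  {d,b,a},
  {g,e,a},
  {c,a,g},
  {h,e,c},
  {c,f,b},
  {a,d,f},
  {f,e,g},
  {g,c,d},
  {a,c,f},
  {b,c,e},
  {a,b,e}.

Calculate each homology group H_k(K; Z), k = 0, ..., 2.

H_0 = Z,  H_1 = Z^2,  H_2 = Z.

Take the total order a < b < c < d < e < f < g < h on the vertex set. Then K (dimension 2) consists of the simplices:

  0-simplices (8): a, b, c, d, e, f, g, h
  1-simplices (24): ab, ac, ad, ae, af, ag, bc, bd, be, bf, bg, cd, ce, cf, cg, ch, df, dg, dh, ef, eg, eh, fg, fh
  2-simplices (16): abd, abe, acf, acg, adf, aeg, bce, bcf, bdg, bfg, cdg, cdh, ceh, dfh, efg, efh

Hence C_0 ≅ Z^8, C_1 ≅ Z^24, C_2 ≅ Z^16.

Boundary ∂_1: C_1 → C_0 is given by ∂[p,q] = [q] − [p]. For instance
  ∂dh = h − d.
As a 8×24 matrix over Z this has rank 7, with invariant factors (1,1,1,1,1,1,1).

Boundary ∂_2: C_2 → C_1 sends each 2-simplex [p,q,r] to [q,r] − [p,r] + [p,q]. For instance
  ∂bcf = cf − bf + bc,
  ∂cdh = dh − ch + cd.
The resulting 24×16 matrix has rank 15, and its Smith normal form has invariant factors (1,1,1,1,1,1,1,1,1,1,1,1,1,1,1).

From H_k ≅ ker(∂_k) / im(∂_{k+1}) we obtain:

  H_0: rank C_0 − rank ∂_1 = 8 − 7 = 1, and the invariant factors of ∂_1 are all 1, so H_0 = Z.
  H_1: rank ker ∂_1 − rank ∂_2 = (24 − 7) − 15 = 2, and the invariant factors of ∂_2 are all 1, so H_1 = Z^2.
  H_2: rank ker ∂_2 − rank ∂_3 = (16 − 15) − 0 = 1, and there is no ∂_3, so H_2 = Z.

(K is a triangulation of the torus T^2.)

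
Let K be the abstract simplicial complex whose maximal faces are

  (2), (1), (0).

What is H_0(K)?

Order the vertices as 0 < 1 < 2. Listing each simplex with vertices in this order, K has dimension 0 with simplices:

  0-simplices (3): [0], [1], [2]

giving chain groups C_0 ≅ Z^3.

Now H_k = ker ∂_k / im ∂_{k+1}, so:

  H_0: rank C_0 − rank ∂_1 = 3 − 0 = 3, and there is no ∂_1, so H_0 = Z^3.

(K is a triangulation of a set of 3 points.)

H_0 = Z^3.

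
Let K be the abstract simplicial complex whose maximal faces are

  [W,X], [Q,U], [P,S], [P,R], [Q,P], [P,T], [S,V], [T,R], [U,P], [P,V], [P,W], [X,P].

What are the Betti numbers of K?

b_0 = 1, b_1 = 4.

Take the total order P < Q < R < S < T < U < V < W < X on the vertex set. Then K (dimension 1) consists of the simplices:

  0-simplices (9): P, Q, R, S, T, U, V, W, X
  1-simplices (12): PQ, PR, PS, PT, PU, PV, PW, PX, QU, RT, SV, WX

giving chain groups C_0 ≅ Z^9, C_1 ≅ Z^12.

∂_1: C_1 → C_0 sends each edge [p,q] (with p < q) to q − p.
The resulting 9×12 matrix has rank 8, and its Smith normal form has invariant factors (1,1,1,1,1,1,1,1).

Computing H_k = (kernel of ∂_k) / (image of ∂_{k+1}):

  H_0: rank C_0 − rank ∂_1 = 9 − 8 = 1, and the invariant factors of ∂_1 are all 1, so H_0 ≅ Z.
  H_1: rank ker ∂_1 − rank ∂_2 = (12 − 8) − 0 = 4, and there is no ∂_2, so H_1 ≅ Z^4.

(K is a triangulation of a wedge of 4 circles.)

Hence the Betti numbers are b_0 = 1, b_1 = 4.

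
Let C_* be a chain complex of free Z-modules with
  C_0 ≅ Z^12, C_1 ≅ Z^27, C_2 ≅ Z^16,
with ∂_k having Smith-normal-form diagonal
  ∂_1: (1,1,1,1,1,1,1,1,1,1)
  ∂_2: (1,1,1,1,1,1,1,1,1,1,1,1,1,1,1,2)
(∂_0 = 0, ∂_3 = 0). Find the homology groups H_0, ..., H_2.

H_0: b_0 = 12 − 0 − 10 = 2; torsion from ∂_1 factors > 1: none. So H_0 ≅ Z^2.
H_1: b_1 = 27 − 10 − 16 = 1; torsion from ∂_2 factors > 1: [2]. So H_1 ≅ Z ⊕ Z/2.
H_2: b_2 = 16 − 16 − 0 = 0; torsion from ∂_3 factors > 1: none. So H_2 ≅ 0.

H_0 ≅ Z^2,  H_1 ≅ Z ⊕ Z/2,  H_2 = 0.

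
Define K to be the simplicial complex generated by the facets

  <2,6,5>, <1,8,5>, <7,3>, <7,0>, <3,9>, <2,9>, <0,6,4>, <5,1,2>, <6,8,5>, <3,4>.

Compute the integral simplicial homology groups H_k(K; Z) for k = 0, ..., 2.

Fix the vertex order 0 < 1 < 2 < 3 < 4 < 5 < 6 < 7 < 8 < 9 and write every simplex with vertices in increasing order. Then dim K = 2 and the simplices of K are:

  0-simplices (10): [0], [1], [2], [3], [4], [5], [6], [7], [8], [9]
  1-simplices (16): [0,4], [0,6], [0,7], [1,2], [1,5], [1,8], [2,5], [2,6], [2,9], [3,4], [3,7], [3,9], [4,6], [5,6], [5,8], [6,8]
  2-simplices (5): [0,4,6], [1,2,5], [1,5,8], [2,5,6], [5,6,8]

Hence C_0 ≅ Z^10, C_1 ≅ Z^16, C_2 ≅ Z^5.

∂_1: C_1 → C_0 sends each edge [p,q] (with p < q) to q − p.
This gives a 10×16 integer matrix of rank 9; reducing to Smith normal form yields diagonal entries (1,1,1,1,1,1,1,1,1).

Boundary ∂_2: C_2 → C_1 maps a triangle to the signed sum of its edges. For instance
  ∂[5,6,8] = [6,8] − [5,8] + [5,6],
  ∂[1,5,8] = [5,8] − [1,8] + [1,5].
This gives a 16×5 integer matrix of rank 5; reducing to Smith normal form yields diagonal entries (1,1,1,1,1).

Computing H_k = (kernel of ∂_k) / (image of ∂_{k+1}):

  H_0: rank C_0 − rank ∂_1 = 10 − 9 = 1, and the invariant factors of ∂_1 are all 1, so H_0 = Z.
  H_1: rank ker ∂_1 − rank ∂_2 = (16 − 9) − 5 = 2, and the invariant factors of ∂_2 are all 1, so H_1 = Z^2.
  H_2: rank ker ∂_2 − rank ∂_3 = (5 − 5) − 0 = 0, and there is no ∂_3, so H_2 = 0.

H_0 = Z,  H_1 = Z^2,  H_2 = 0.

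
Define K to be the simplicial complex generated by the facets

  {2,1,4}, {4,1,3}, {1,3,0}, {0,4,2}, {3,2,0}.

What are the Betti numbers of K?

b_0 = 1, b_1 = 1, b_2 = 0.

K has 5 vertices, 10 edges, 5 triangles.
rank ∂_0 = 0, rank ∂_1 = 4 ⇒ b_0 = 5 − 0 − 4 = 1; all invariant factors of ∂_1 are 1 so no torsion. So H_0 = Z.
rank ∂_1 = 4, rank ∂_2 = 5 ⇒ b_1 = 10 − 4 − 5 = 1; all invariant factors of ∂_2 are 1 so no torsion. So H_1 = Z.
rank ∂_2 = 5, rank ∂_3 = 0 ⇒ b_2 = 5 − 5 − 0 = 0. So H_2 = 0.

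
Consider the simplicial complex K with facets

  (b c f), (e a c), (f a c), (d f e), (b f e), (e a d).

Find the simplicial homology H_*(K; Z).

H_0 ≅ Z,  H_1 ≅ Z,  H_2 = 0.

Take the total order a < b < c < d < e < f on the vertex set. Then K (dimension 2) consists of the simplices:

  0-simplices (6): a, b, c, d, e, f
  1-simplices (12): ac, ad, ae, af, bc, be, bf, ce, cf, de, df, ef
  2-simplices (6): ace, acf, ade, bcf, bef, def

so the chain groups are C_0 ≅ Z^6, C_1 ≅ Z^12, C_2 ≅ Z^6.

The boundary map ∂_1: C_1 → C_0 sends each edge [p,q] (with p < q) to q − p.
The resulting 6×12 matrix has rank 5, and its Smith normal form has invariant factors (1,1,1,1,1).

The boundary map ∂_2: C_2 → C_1 acts by ∂[p,q,r] = [q,r] − [p,r] + [p,q]. For instance
  ∂bcf = cf − bf + bc,
  ∂ade = de − ae + ad.
The resulting 12×6 matrix has rank 6, and its Smith normal form has invariant factors (1,1,1,1,1,1).

Reading off H_k = ker ∂_k / im ∂_{k+1}:

  H_0: rank C_0 − rank ∂_1 = 6 − 5 = 1, and the invariant factors of ∂_1 are all 1, so H_0 = Z.
  H_1: rank ker ∂_1 − rank ∂_2 = (12 − 5) − 6 = 1, and the invariant factors of ∂_2 are all 1, so H_1 = Z.
  H_2: rank ker ∂_2 − rank ∂_3 = (6 − 6) − 0 = 0, and there is no ∂_3, so H_2 = 0.

As a check, the Euler characteristic is 6 − 12 + 6 = 0, which agrees with 1 − 1 + 0 = 0.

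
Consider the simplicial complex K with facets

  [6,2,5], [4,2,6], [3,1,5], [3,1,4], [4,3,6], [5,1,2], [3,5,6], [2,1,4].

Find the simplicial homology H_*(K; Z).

H_0 = Z,  H_1 = 0,  H_2 = Z.

Order the vertices as 1 < 2 < 3 < 4 < 5 < 6. Listing each simplex with vertices in this order, K has dimension 2 with simplices:

  0-simplices (6): [1], [2], [3], [4], [5], [6]
  1-simplices (12): [1,2], [1,3], [1,4], [1,5], [2,4], [2,5], [2,6], [3,4], [3,5], [3,6], [4,6], [5,6]
  2-simplices (8): [1,2,4], [1,2,5], [1,3,4], [1,3,5], [2,4,6], [2,5,6], [3,4,6], [3,5,6]

giving chain groups C_0 ≅ Z^6, C_1 ≅ Z^12, C_2 ≅ Z^8.

∂_1: C_1 → C_0 is given by ∂[p,q] = [q] − [p]. For instance
  ∂[1,4] = [4] − [1].
As a 6×12 matrix over Z this has rank 5, with invariant factors (1,1,1,1,1).

The boundary map ∂_2: C_2 → C_1 maps a triangle to the signed sum of its edges. For instance
  ∂[2,5,6] = [5,6] − [2,6] + [2,5],
  ∂[2,4,6] = [4,6] − [2,6] + [2,4].
The 12×8 boundary matrix has rank 7 and Smith normal form diag(1,1,1,1,1,1,1).

Now H_k = ker ∂_k / im ∂_{k+1}, so:

  H_0: rank C_0 − rank ∂_1 = 6 − 5 = 1, and the invariant factors of ∂_1 are all 1, so H_0 = Z.
  H_1: rank ker ∂_1 − rank ∂_2 = (12 − 5) − 7 = 0, and the invariant factors of ∂_2 are all 1, so H_1 = 0.
  H_2: rank ker ∂_2 − rank ∂_3 = (8 − 7) − 0 = 1, and there is no ∂_3, so H_2 = Z.

As a check, the Euler characteristic is 6 − 12 + 8 = 2, which agrees with 1 − 0 + 1 = 2.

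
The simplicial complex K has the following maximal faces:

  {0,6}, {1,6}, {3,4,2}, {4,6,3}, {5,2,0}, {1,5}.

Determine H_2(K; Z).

Fix the vertex order 0 < 1 < 2 < 3 < 4 < 5 < 6 and write every simplex with vertices in increasing order. Then dim K = 2 and the simplices of K are:

  0-simplices (7): [0], [1], [2], [3], [4], [5], [6]
  1-simplices (11): [0,2], [0,5], [0,6], [1,5], [1,6], [2,3], [2,4], [2,5], [3,4], [3,6], [4,6]
  2-simplices (3): [0,2,5], [2,3,4], [3,4,6]

Hence C_0 ≅ Z^7, C_1 ≅ Z^11, C_2 ≅ Z^3.

Boundary ∂_1: C_1 → C_0 maps an edge to its endpoints' difference, ∂[p,q] = q − p.
This gives a 7×11 integer matrix of rank 6; reducing to Smith normal form yields diagonal entries (1,1,1,1,1,1).

The boundary map ∂_2: C_2 → C_1 acts by ∂[p,q,r] = [q,r] − [p,r] + [p,q]. For instance
  ∂[3,4,6] = [4,6] − [3,6] + [3,4],
  ∂[0,2,5] = [2,5] − [0,5] + [0,2].
As a 11×3 matrix over Z this has rank 3, with invariant factors (1,1,1).

Now H_k = ker ∂_k / im ∂_{k+1}, so:

  H_2: rank ker ∂_2 − rank ∂_3 = (3 − 3) − 0 = 0, and there is no ∂_3, so H_2 ≅ 0.

H_2 ≅ 0.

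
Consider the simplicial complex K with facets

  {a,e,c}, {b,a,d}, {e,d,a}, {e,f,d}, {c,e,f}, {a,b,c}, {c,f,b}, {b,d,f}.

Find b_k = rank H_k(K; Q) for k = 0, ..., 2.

b_0 = 1, b_1 = 0, b_2 = 1.

K has 6 vertices, 12 edges, 8 triangles.
rank ∂_0 = 0, rank ∂_1 = 5 ⇒ b_0 = 6 − 0 − 5 = 1; all invariant factors of ∂_1 are 1 so no torsion. So H_0 ≅ Z.
rank ∂_1 = 5, rank ∂_2 = 7 ⇒ b_1 = 12 − 5 − 7 = 0; all invariant factors of ∂_2 are 1 so no torsion. So H_1 ≅ 0.
rank ∂_2 = 7, rank ∂_3 = 0 ⇒ b_2 = 8 − 7 − 0 = 1. So H_2 ≅ Z.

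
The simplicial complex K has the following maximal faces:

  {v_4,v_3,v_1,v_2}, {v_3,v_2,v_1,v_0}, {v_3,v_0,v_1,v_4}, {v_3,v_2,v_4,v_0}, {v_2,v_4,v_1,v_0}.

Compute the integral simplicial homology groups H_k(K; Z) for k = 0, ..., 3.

H_0 ≅ Z,  H_1 = 0,  H_2 = 0,  H_3 ≅ Z.

Take the total order v_0 < v_1 < v_2 < v_3 < v_4 on the vertex set. Then K (dimension 3) consists of the simplices:

  0-simplices (5): [v_0], [v_1], [v_2], [v_3], [v_4]
  1-simplices (10): [v_0,v_1], [v_0,v_2], [v_0,v_3], [v_0,v_4], [v_1,v_2], [v_1,v_3], [v_1,v_4], [v_2,v_3], [v_2,v_4], [v_3,v_4]
  2-simplices (10): [v_0,v_1,v_2], [v_0,v_1,v_3], [v_0,v_1,v_4], [v_0,v_2,v_3], [v_0,v_2,v_4], [v_0,v_3,v_4], [v_1,v_2,v_3], [v_1,v_2,v_4], [v_1,v_3,v_4], [v_2,v_3,v_4]
  3-simplices (5): [v_0,v_1,v_2,v_3], [v_0,v_1,v_2,v_4], [v_0,v_1,v_3,v_4], [v_0,v_2,v_3,v_4], [v_1,v_2,v_3,v_4]

Hence C_0 ≅ Z^5, C_1 ≅ Z^10, C_2 ≅ Z^10, C_3 ≅ Z^5.

The boundary map ∂_1: C_1 → C_0 sends each edge [p,q] (with p < q) to q − p. For instance
  ∂[v_0,v_3] = [v_3] − [v_0].
The resulting 5×10 matrix has rank 4, and its Smith normal form has invariant factors (1,1,1,1).

Boundary ∂_2: C_2 → C_1 maps a triangle to the signed sum of its edges. For instance
  ∂[v_0,v_2,v_4] = [v_2,v_4] − [v_0,v_4] + [v_0,v_2],
  ∂[v_1,v_3,v_4] = [v_3,v_4] − [v_1,v_4] + [v_1,v_3].
The 10×10 boundary matrix has rank 6 and Smith normal form diag(1,1,1,1,1,1).

∂_3: C_3 → C_2 sends each 3-simplex σ to the alternating sum Σ_i (−1)^i (σ with its i-th vertex removed). For instance
  ∂[v_1,v_2,v_3,v_4] = [v_2,v_3,v_4] − [v_1,v_3,v_4] + [v_1,v_2,v_4] − [v_1,v_2,v_3],
  ∂[v_0,v_1,v_2,v_3] = [v_1,v_2,v_3] − [v_0,v_2,v_3] + [v_0,v_1,v_3] − [v_0,v_1,v_2].
This gives a 10×5 integer matrix of rank 4; reducing to Smith normal form yields diagonal entries (1,1,1,1).

From H_k ≅ ker(∂_k) / im(∂_{k+1}) we obtain:

  H_0: rank C_0 − rank ∂_1 = 5 − 4 = 1, and the invariant factors of ∂_1 are all 1, so H_0 ≅ Z.
  H_1: rank ker ∂_1 − rank ∂_2 = (10 − 4) − 6 = 0, and the invariant factors of ∂_2 are all 1, so H_1 ≅ 0.
  H_2: rank ker ∂_2 − rank ∂_3 = (10 − 6) − 4 = 0, and the invariant factors of ∂_3 are all 1, so H_2 ≅ 0.
  H_3: rank ker ∂_3 − rank ∂_4 = (5 − 4) − 0 = 1, and there is no ∂_4, so H_3 ≅ Z.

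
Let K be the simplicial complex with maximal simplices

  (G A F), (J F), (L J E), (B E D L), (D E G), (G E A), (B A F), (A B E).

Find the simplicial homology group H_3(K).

H_3 = 0.

Take the total order A < B < D < E < F < G < J < L on the vertex set. Then K (dimension 3) consists of the simplices:

  0-simplices (8): A, B, D, E, F, G, J, L
  1-simplices (17): AB, AE, AF, AG, BD, BE, BF, BL, DE, DG, DL, EG, EJ, EL, FG, FJ, JL
  2-simplices (10): ABE, ABF, AEG, AFG, BDE, BDL, BEL, DEG, DEL, EJL
  3-simplices (1): BDEL

Hence C_0 ≅ Z^8, C_1 ≅ Z^17, C_2 ≅ Z^10, C_3 ≅ Z^1.

Boundary ∂_1: C_1 → C_0 maps an edge to its endpoints' difference, ∂[p,q] = q − p.
The 8×17 boundary matrix has rank 7 and Smith normal form diag(1,1,1,1,1,1,1).

Boundary ∂_2: C_2 → C_1 sends each 2-simplex [p,q,r] to [q,r] − [p,r] + [p,q]. For instance
  ∂BDE = DE − BE + BD,
  ∂AFG = FG − AG + AF.
As a 17×10 matrix over Z this has rank 9, with invariant factors (1,1,1,1,1,1,1,1,1).

The boundary map ∂_3: C_3 → C_2 sends each 3-simplex σ to the alternating sum Σ_i (−1)^i (σ with its i-th vertex removed). For instance
  ∂BDEL = DEL − BEL + BDL − BDE.
The 10×1 boundary matrix has rank 1 and Smith normal form diag(1).

Now H_k = ker ∂_k / im ∂_{k+1}, so:

  H_3: rank ker ∂_3 − rank ∂_4 = (1 − 1) − 0 = 0, and there is no ∂_4, so H_3 ≅ 0.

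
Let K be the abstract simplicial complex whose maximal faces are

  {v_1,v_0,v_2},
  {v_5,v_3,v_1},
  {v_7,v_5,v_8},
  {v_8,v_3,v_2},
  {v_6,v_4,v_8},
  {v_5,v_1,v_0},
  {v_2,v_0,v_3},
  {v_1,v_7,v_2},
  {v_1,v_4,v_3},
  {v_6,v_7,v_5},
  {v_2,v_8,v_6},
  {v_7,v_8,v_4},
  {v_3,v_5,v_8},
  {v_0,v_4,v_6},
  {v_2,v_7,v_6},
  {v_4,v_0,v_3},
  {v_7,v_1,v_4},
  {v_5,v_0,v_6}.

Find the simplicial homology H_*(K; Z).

H_0 ≅ Z,  H_1 ≅ Z ⊕ Z_2,  H_2 = 0.

Fix the vertex order v_0 < v_1 < v_2 < v_3 < v_4 < v_5 < v_6 < v_7 < v_8 and write every simplex with vertices in increasing order. Then dim K = 2 and the simplices of K are:

  0-simplices (9): [v_0], [v_1], [v_2], [v_3], [v_4], [v_5], [v_6], [v_7], [v_8]
  1-simplices (27): (27 of them)
  2-simplices (18): (18 of them)

Hence C_0 ≅ Z^9, C_1 ≅ Z^27, C_2 ≅ Z^18.

Boundary ∂_1: C_1 → C_0 is given by ∂[p,q] = [q] − [p].
As a 9×27 matrix over Z this has rank 8, with invariant factors (1,1,1,1,1,1,1,1).

Boundary ∂_2: C_2 → C_1 acts by ∂[p,q,r] = [q,r] − [p,r] + [p,q]. For instance
  ∂[v_1,v_4,v_7] = [v_4,v_7] − [v_1,v_7] + [v_1,v_4],
  ∂[v_4,v_6,v_8] = [v_6,v_8] − [v_4,v_8] + [v_4,v_6].
The 27×18 boundary matrix has rank 18 and Smith normal form diag(1,1,1,1,1,1,1,1,1,1,1,1,1,1,1,1,1,2).

Reading off H_k = ker ∂_k / im ∂_{k+1}:

  H_0: rank C_0 − rank ∂_1 = 9 − 8 = 1, and the invariant factors of ∂_1 are all 1, so H_0 ≅ Z.
  H_1: rank ker ∂_1 − rank ∂_2 = (27 − 8) − 18 = 1, and ∂_2 has invariant factor 2 > 1, so H_1 ≅ Z ⊕ Z_2.
  H_2: rank ker ∂_2 − rank ∂_3 = (18 − 18) − 0 = 0, and there is no ∂_3, so H_2 ≅ 0.

As a check, the Euler characteristic is 9 − 27 + 18 = 0, which agrees with 1 − 1 + 0 = 0.
(K is a triangulation of the Klein bottle.)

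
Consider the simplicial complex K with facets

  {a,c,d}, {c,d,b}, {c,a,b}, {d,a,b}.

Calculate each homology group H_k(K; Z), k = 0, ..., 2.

Fix the vertex order a < b < c < d and write every simplex with vertices in increasing order. Then dim K = 2 and the simplices of K are:

  0-simplices (4): a, b, c, d
  1-simplices (6): ab, ac, ad, bc, bd, cd
  2-simplices (4): abc, abd, acd, bcd

Hence C_0 ≅ Z^4, C_1 ≅ Z^6, C_2 ≅ Z^4.

The boundary map ∂_1: C_1 → C_0 sends each edge [p,q] (with p < q) to q − p. For instance
  ∂bc = c − b.
As a 4×6 matrix over Z this has rank 3, with invariant factors (1,1,1).

∂_2: C_2 → C_1 sends each 2-simplex [p,q,r] to [q,r] − [p,r] + [p,q]. For instance
  ∂acd = cd − ad + ac,
  ∂abd = bd − ad + ab.
This gives a 6×4 integer matrix of rank 3; reducing to Smith normal form yields diagonal entries (1,1,1).

Now H_k = ker ∂_k / im ∂_{k+1}, so:

  H_0: rank C_0 − rank ∂_1 = 4 − 3 = 1, and the invariant factors of ∂_1 are all 1, so H_0 = Z.
  H_1: rank ker ∂_1 − rank ∂_2 = (6 − 3) − 3 = 0, and the invariant factors of ∂_2 are all 1, so H_1 = 0.
  H_2: rank ker ∂_2 − rank ∂_3 = (4 − 3) − 0 = 1, and there is no ∂_3, so H_2 = Z.

H_0 ≅ Z,  H_1 = 0,  H_2 ≅ Z.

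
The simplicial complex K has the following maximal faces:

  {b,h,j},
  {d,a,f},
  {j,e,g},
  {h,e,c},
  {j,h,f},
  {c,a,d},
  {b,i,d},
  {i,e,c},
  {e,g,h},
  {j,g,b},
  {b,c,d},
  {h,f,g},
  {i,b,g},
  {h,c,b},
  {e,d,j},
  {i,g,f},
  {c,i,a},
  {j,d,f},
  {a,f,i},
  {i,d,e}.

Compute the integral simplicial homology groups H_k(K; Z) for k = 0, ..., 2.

H_0 = Z,  H_1 = Z ⊕ Z/2Z,  H_2 = 0.

Order the vertices as a < b < c < d < e < f < g < h < i < j. Listing each simplex with vertices in this order, K has dimension 2 with simplices:

  0-simplices (10): a, b, c, d, e, f, g, h, i, j
  1-simplices (30): ac, ad, af, ai, bc, bd, bg, bh, bi, bj, cd, ce, ch, ci, de, df, di, dj, eg, eh, ei, ej, fg, fh, fi, fj, gh, gi, gj, hj
  2-simplices (20): acd, aci, adf, afi, bcd, bch, bdi, bgi, bgj, bhj, ceh, cei, dei, dej, dfj, egh, egj, fgh, fgi, fhj

giving chain groups C_0 ≅ Z^10, C_1 ≅ Z^30, C_2 ≅ Z^20.

The boundary map ∂_1: C_1 → C_0 maps an edge to its endpoints' difference, ∂[p,q] = q − p. For instance
  ∂ai = i − a.
The resulting 10×30 matrix has rank 9, and its Smith normal form has invariant factors (1,1,1,1,1,1,1,1,1).

Boundary ∂_2: C_2 → C_1 sends each 2-simplex [p,q,r] to [q,r] − [p,r] + [p,q]. For instance
  ∂egh = gh − eh + eg,
  ∂fgi = gi − fi + fg.
The 30×20 boundary matrix has rank 20 and Smith normal form diag(1,1,1,1,1,1,1,1,1,1,1,1,1,1,1,1,1,1,1,2).

From H_k ≅ ker(∂_k) / im(∂_{k+1}) we obtain:

  H_0: rank C_0 − rank ∂_1 = 10 − 9 = 1, and the invariant factors of ∂_1 are all 1, so H_0 ≅ Z.
  H_1: rank ker ∂_1 − rank ∂_2 = (30 − 9) − 20 = 1, and ∂_2 has invariant factor 2 > 1, so H_1 ≅ Z ⊕ Z/2Z.
  H_2: rank ker ∂_2 − rank ∂_3 = (20 − 20) − 0 = 0, and there is no ∂_3, so H_2 ≅ 0.

As a check, the Euler characteristic is 10 − 30 + 20 = 0, which agrees with 1 − 1 + 0 = 0.
(K is a triangulation of the Klein bottle.)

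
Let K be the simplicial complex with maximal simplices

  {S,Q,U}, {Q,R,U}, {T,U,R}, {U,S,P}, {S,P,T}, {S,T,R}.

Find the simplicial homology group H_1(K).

H_1 = Z.

We work with the vertex ordering P < Q < R < S < T < U. The simplices of K, each written with vertices in increasing order, are:

  0-simplices (6): P, Q, R, S, T, U
  1-simplices (12): PS, PT, PU, QR, QS, QU, RS, RT, RU, ST, SU, TU
  2-simplices (6): PST, PSU, QRU, QSU, RST, RTU

so the chain groups are C_0 ≅ Z^6, C_1 ≅ Z^12, C_2 ≅ Z^6.

Boundary ∂_1: C_1 → C_0 is given by ∂[p,q] = [q] − [p]. For instance
  ∂RS = S − R.
As a 6×12 matrix over Z this has rank 5, with invariant factors (1,1,1,1,1).

Boundary ∂_2: C_2 → C_1 maps a triangle to the signed sum of its edges. For instance
  ∂RST = ST − RT + RS,
  ∂PSU = SU − PU + PS.
This gives a 12×6 integer matrix of rank 6; reducing to Smith normal form yields diagonal entries (1,1,1,1,1,1).

Computing H_k = (kernel of ∂_k) / (image of ∂_{k+1}):

  H_1: rank ker ∂_1 − rank ∂_2 = (12 − 5) − 6 = 1, and the invariant factors of ∂_2 are all 1, so H_1 ≅ Z.

(K is a triangulation of the cylinder S^1 x I.)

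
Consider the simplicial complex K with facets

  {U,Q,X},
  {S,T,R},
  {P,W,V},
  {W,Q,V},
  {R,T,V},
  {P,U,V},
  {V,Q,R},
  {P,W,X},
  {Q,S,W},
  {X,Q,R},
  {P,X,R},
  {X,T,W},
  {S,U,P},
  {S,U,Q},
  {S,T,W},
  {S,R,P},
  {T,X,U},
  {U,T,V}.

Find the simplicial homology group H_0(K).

H_0 = Z.

Take the total order P < Q < R < S < T < U < V < W < X on the vertex set. Then K (dimension 2) consists of the simplices:

  0-simplices (9): P, Q, R, S, T, U, V, W, X
  1-simplices (27): PR, PS, PU, PV, PW, PX, QR, QS, QU, QV, QW, QX, RS, RT, RV, RX, ST, SU, SW, TU, TV, TW, TX, UV, UX, VW, WX
  2-simplices (18): PRS, PRX, PSU, PUV, PVW, PWX, QRV, QRX, QSU, QSW, QUX, QVW, RST, RTV, STW, TUV, TUX, TWX

Hence C_0 ≅ Z^9, C_1 ≅ Z^27, C_2 ≅ Z^18.

Boundary ∂_1: C_1 → C_0 maps an edge to its endpoints' difference, ∂[p,q] = q − p.
The resulting 9×27 matrix has rank 8, and its Smith normal form has invariant factors (1,1,1,1,1,1,1,1).

Boundary ∂_2: C_2 → C_1 sends each 2-simplex [p,q,r] to [q,r] − [p,r] + [p,q]. For instance
  ∂QUX = UX − QX + QU,
  ∂PSU = SU − PU + PS.
This gives a 27×18 integer matrix of rank 17; reducing to Smith normal form yields diagonal entries (1,1,1,1,1,1,1,1,1,1,1,1,1,1,1,1,1).

Computing H_k = (kernel of ∂_k) / (image of ∂_{k+1}):

  H_0: rank C_0 − rank ∂_1 = 9 − 8 = 1, and the invariant factors of ∂_1 are all 1, so H_0 = Z.

(K is a triangulation of the torus T^2.)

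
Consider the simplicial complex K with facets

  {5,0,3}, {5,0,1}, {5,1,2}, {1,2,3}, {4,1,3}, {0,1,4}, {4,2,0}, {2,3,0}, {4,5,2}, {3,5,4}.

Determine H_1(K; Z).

Order the vertices as 0 < 1 < 2 < 3 < 4 < 5. Listing each simplex with vertices in this order, K has dimension 2 with simplices:

  0-simplices (6): [0], [1], [2], [3], [4], [5]
  1-simplices (15): [0,1], [0,2], [0,3], [0,4], [0,5], [1,2], [1,3], [1,4], [1,5], [2,3], [2,4], [2,5], [3,4], [3,5], [4,5]
  2-simplices (10): [0,1,4], [0,1,5], [0,2,3], [0,2,4], [0,3,5], [1,2,3], [1,2,5], [1,3,4], [2,4,5], [3,4,5]

Hence C_0 ≅ Z^6, C_1 ≅ Z^15, C_2 ≅ Z^10.

∂_1: C_1 → C_0 maps an edge to its endpoints' difference, ∂[p,q] = q − p. For instance
  ∂[0,4] = [4] − [0].
This gives a 6×15 integer matrix of rank 5; reducing to Smith normal form yields diagonal entries (1,1,1,1,1).

Boundary ∂_2: C_2 → C_1 maps a triangle to the signed sum of its edges. For instance
  ∂[2,4,5] = [4,5] − [2,5] + [2,4],
  ∂[0,2,3] = [2,3] − [0,3] + [0,2].
The resulting 15×10 matrix has rank 10, and its Smith normal form has invariant factors (1,1,1,1,1,1,1,1,1,2).

From H_k ≅ ker(∂_k) / im(∂_{k+1}) we obtain:

  H_1: rank ker ∂_1 − rank ∂_2 = (15 − 5) − 10 = 0, and ∂_2 has invariant factor 2 > 1, so H_1 ≅ Z/2.

H_1 ≅ Z/2.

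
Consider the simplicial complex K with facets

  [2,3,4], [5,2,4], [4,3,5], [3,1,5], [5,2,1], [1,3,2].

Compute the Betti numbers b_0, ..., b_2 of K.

We work with the vertex ordering 1 < 2 < 3 < 4 < 5. The simplices of K, each written with vertices in increasing order, are:

  0-simplices (5): [1], [2], [3], [4], [5]
  1-simplices (9): [1,2], [1,3], [1,5], [2,3], [2,4], [2,5], [3,4], [3,5], [4,5]
  2-simplices (6): [1,2,3], [1,2,5], [1,3,5], [2,3,4], [2,4,5], [3,4,5]

Hence C_0 ≅ Z^5, C_1 ≅ Z^9, C_2 ≅ Z^6.

∂_1: C_1 → C_0 maps an edge to its endpoints' difference, ∂[p,q] = q − p. For instance
  ∂[1,2] = [2] − [1].
This gives a 5×9 integer matrix of rank 4; reducing to Smith normal form yields diagonal entries (1,1,1,1).

Boundary ∂_2: C_2 → C_1 maps a triangle to the signed sum of its edges. For instance
  ∂[1,2,5] = [2,5] − [1,5] + [1,2],
  ∂[1,3,5] = [3,5] − [1,5] + [1,3].
This gives a 9×6 integer matrix of rank 5; reducing to Smith normal form yields diagonal entries (1,1,1,1,1).

Computing H_k = (kernel of ∂_k) / (image of ∂_{k+1}):

  H_0: rank C_0 − rank ∂_1 = 5 − 4 = 1, and the invariant factors of ∂_1 are all 1, so H_0 = Z.
  H_1: rank ker ∂_1 − rank ∂_2 = (9 − 4) − 5 = 0, and the invariant factors of ∂_2 are all 1, so H_1 = 0.
  H_2: rank ker ∂_2 − rank ∂_3 = (6 − 5) − 0 = 1, and there is no ∂_3, so H_2 = Z.

Hence the Betti numbers are b_0 = 1, b_1 = 0, b_2 = 1.

b_0 = 1, b_1 = 0, b_2 = 1.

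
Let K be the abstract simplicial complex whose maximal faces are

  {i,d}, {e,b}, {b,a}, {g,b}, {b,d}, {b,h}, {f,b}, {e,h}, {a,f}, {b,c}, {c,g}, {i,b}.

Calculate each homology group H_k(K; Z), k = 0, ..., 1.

Order the vertices as a < b < c < d < e < f < g < h < i. Listing each simplex with vertices in this order, K has dimension 1 with simplices:

  0-simplices (9): a, b, c, d, e, f, g, h, i
  1-simplices (12): ab, af, bc, bd, be, bf, bg, bh, bi, cg, di, eh

Hence C_0 ≅ Z^9, C_1 ≅ Z^12.

Boundary ∂_1: C_1 → C_0 maps an edge to its endpoints' difference, ∂[p,q] = q − p. For instance
  ∂bi = i − b.
The 9×12 boundary matrix has rank 8 and Smith normal form diag(1,1,1,1,1,1,1,1).

From H_k ≅ ker(∂_k) / im(∂_{k+1}) we obtain:

  H_0: rank C_0 − rank ∂_1 = 9 − 8 = 1, and the invariant factors of ∂_1 are all 1, so H_0 ≅ Z.
  H_1: rank ker ∂_1 − rank ∂_2 = (12 − 8) − 0 = 4, and there is no ∂_2, so H_1 ≅ Z^4.

(K is a triangulation of a wedge of 4 circles.)

H_0 = Z,  H_1 = Z^4.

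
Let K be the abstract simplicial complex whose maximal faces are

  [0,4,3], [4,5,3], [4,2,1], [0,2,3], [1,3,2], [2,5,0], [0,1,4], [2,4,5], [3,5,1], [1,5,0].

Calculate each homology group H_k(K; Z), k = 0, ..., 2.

We work with the vertex ordering 0 < 1 < 2 < 3 < 4 < 5. The simplices of K, each written with vertices in increasing order, are:

  0-simplices (6): [0], [1], [2], [3], [4], [5]
  1-simplices (15): [0,1], [0,2], [0,3], [0,4], [0,5], [1,2], [1,3], [1,4], [1,5], [2,3], [2,4], [2,5], [3,4], [3,5], [4,5]
  2-simplices (10): [0,1,4], [0,1,5], [0,2,3], [0,2,5], [0,3,4], [1,2,3], [1,2,4], [1,3,5], [2,4,5], [3,4,5]

giving chain groups C_0 ≅ Z^6, C_1 ≅ Z^15, C_2 ≅ Z^10.

The boundary map ∂_1: C_1 → C_0 sends each edge [p,q] (with p < q) to q − p. For instance
  ∂[2,3] = [3] − [2].
The resulting 6×15 matrix has rank 5, and its Smith normal form has invariant factors (1,1,1,1,1).

Boundary ∂_2: C_2 → C_1 sends each 2-simplex [p,q,r] to [q,r] − [p,r] + [p,q]. For instance
  ∂[1,2,3] = [2,3] − [1,3] + [1,2],
  ∂[3,4,5] = [4,5] − [3,5] + [3,4].
The 15×10 boundary matrix has rank 10 and Smith normal form diag(1,1,1,1,1,1,1,1,1,2).

From H_k ≅ ker(∂_k) / im(∂_{k+1}) we obtain:

  H_0: rank C_0 − rank ∂_1 = 6 − 5 = 1, and the invariant factors of ∂_1 are all 1, so H_0 ≅ Z.
  H_1: rank ker ∂_1 − rank ∂_2 = (15 − 5) − 10 = 0, and ∂_2 has invariant factor 2 > 1, so H_1 ≅ Z/2.
  H_2: rank ker ∂_2 − rank ∂_3 = (10 − 10) − 0 = 0, and there is no ∂_3, so H_2 ≅ 0.

As a check, the Euler characteristic is 6 − 15 + 10 = 1, which agrees with 1 − 0 + 0 = 1.
(K is a triangulation of the real projective plane RP^2.)

H_0 = Z,  H_1 = Z/2,  H_2 = 0.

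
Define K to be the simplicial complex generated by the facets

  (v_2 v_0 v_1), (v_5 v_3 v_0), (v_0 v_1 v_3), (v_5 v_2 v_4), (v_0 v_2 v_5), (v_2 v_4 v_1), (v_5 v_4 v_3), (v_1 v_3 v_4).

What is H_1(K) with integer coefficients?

Take the total order v_0 < v_1 < v_2 < v_3 < v_4 < v_5 on the vertex set. Then K (dimension 2) consists of the simplices:

  0-simplices (6): [v_0], [v_1], [v_2], [v_3], [v_4], [v_5]
  1-simplices (12): [v_0,v_1], [v_0,v_2], [v_0,v_3], [v_0,v_5], [v_1,v_2], [v_1,v_3], [v_1,v_4], [v_2,v_4], [v_2,v_5], [v_3,v_4], [v_3,v_5], [v_4,v_5]
  2-simplices (8): [v_0,v_1,v_2], [v_0,v_1,v_3], [v_0,v_2,v_5], [v_0,v_3,v_5], [v_1,v_2,v_4], [v_1,v_3,v_4], [v_2,v_4,v_5], [v_3,v_4,v_5]

Hence C_0 ≅ Z^6, C_1 ≅ Z^12, C_2 ≅ Z^8.

The boundary map ∂_1: C_1 → C_0 is given by ∂[p,q] = [q] − [p]. For instance
  ∂[v_2,v_4] = [v_4] − [v_2].
The 6×12 boundary matrix has rank 5 and Smith normal form diag(1,1,1,1,1).

Boundary ∂_2: C_2 → C_1 maps a triangle to the signed sum of its edges. For instance
  ∂[v_0,v_1,v_3] = [v_1,v_3] − [v_0,v_3] + [v_0,v_1],
  ∂[v_1,v_3,v_4] = [v_3,v_4] − [v_1,v_4] + [v_1,v_3].
This gives a 12×8 integer matrix of rank 7; reducing to Smith normal form yields diagonal entries (1,1,1,1,1,1,1).

Computing H_k = (kernel of ∂_k) / (image of ∂_{k+1}):

  H_1: rank ker ∂_1 − rank ∂_2 = (12 − 5) − 7 = 0, and the invariant factors of ∂_2 are all 1, so H_1 = 0.

H_1 ≅ 0.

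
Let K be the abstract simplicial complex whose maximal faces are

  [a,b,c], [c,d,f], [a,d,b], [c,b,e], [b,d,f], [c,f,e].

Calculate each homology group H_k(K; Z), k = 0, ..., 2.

Order the vertices as a < b < c < d < e < f. Listing each simplex with vertices in this order, K has dimension 2 with simplices:

  0-simplices (6): a, b, c, d, e, f
  1-simplices (12): ab, ac, ad, bc, bd, be, bf, cd, ce, cf, df, ef
  2-simplices (6): abc, abd, bce, bdf, cdf, cef

giving chain groups C_0 ≅ Z^6, C_1 ≅ Z^12, C_2 ≅ Z^6.

The boundary map ∂_1: C_1 → C_0 maps an edge to its endpoints' difference, ∂[p,q] = q − p. For instance
  ∂ad = d − a.
As a 6×12 matrix over Z this has rank 5, with invariant factors (1,1,1,1,1).

The boundary map ∂_2: C_2 → C_1 maps a triangle to the signed sum of its edges. For instance
  ∂bce = ce − be + bc,
  ∂cef = ef − cf + ce.
This gives a 12×6 integer matrix of rank 6; reducing to Smith normal form yields diagonal entries (1,1,1,1,1,1).

From H_k ≅ ker(∂_k) / im(∂_{k+1}) we obtain:

  H_0: rank C_0 − rank ∂_1 = 6 − 5 = 1, and the invariant factors of ∂_1 are all 1, so H_0 = Z.
  H_1: rank ker ∂_1 − rank ∂_2 = (12 − 5) − 6 = 1, and the invariant factors of ∂_2 are all 1, so H_1 = Z.
  H_2: rank ker ∂_2 − rank ∂_3 = (6 − 6) − 0 = 0, and there is no ∂_3, so H_2 = 0.

H_0 ≅ Z,  H_1 ≅ Z,  H_2 = 0.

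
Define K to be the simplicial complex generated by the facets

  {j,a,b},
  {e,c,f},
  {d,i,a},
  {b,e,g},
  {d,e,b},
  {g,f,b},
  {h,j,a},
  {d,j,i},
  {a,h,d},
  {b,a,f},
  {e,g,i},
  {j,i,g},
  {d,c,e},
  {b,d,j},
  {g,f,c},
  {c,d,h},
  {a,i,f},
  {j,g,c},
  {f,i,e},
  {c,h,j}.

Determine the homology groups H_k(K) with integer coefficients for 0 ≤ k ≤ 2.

Order the vertices as a < b < c < d < e < f < g < h < i < j. Listing each simplex with vertices in this order, K has dimension 2 with simplices:

  0-simplices (10): a, b, c, d, e, f, g, h, i, j
  1-simplices (30): ab, ad, af, ah, ai, aj, bd, be, bf, bg, bj, cd, ce, cf, cg, ch, cj, de, dh, di, dj, ef, eg, ei, fg, fi, gi, gj, hj, ij
  2-simplices (20): abf, abj, adh, adi, afi, ahj, bde, bdj, beg, bfg, cde, cdh, cef, cfg, cgj, chj, dij, efi, egi, gij

giving chain groups C_0 ≅ Z^10, C_1 ≅ Z^30, C_2 ≅ Z^20.

∂_1: C_1 → C_0 sends each edge [p,q] (with p < q) to q − p.
This gives a 10×30 integer matrix of rank 9; reducing to Smith normal form yields diagonal entries (1,1,1,1,1,1,1,1,1).

∂_2: C_2 → C_1 acts by ∂[p,q,r] = [q,r] − [p,r] + [p,q]. For instance
  ∂dij = ij − dj + di,
  ∂abf = bf − af + ab.
This gives a 30×20 integer matrix of rank 20; reducing to Smith normal form yields diagonal entries (1,1,1,1,1,1,1,1,1,1,1,1,1,1,1,1,1,1,1,2).

Computing H_k = (kernel of ∂_k) / (image of ∂_{k+1}):

  H_0: rank C_0 − rank ∂_1 = 10 − 9 = 1, and the invariant factors of ∂_1 are all 1, so H_0 ≅ Z.
  H_1: rank ker ∂_1 − rank ∂_2 = (30 − 9) − 20 = 1, and ∂_2 has invariant factor 2 > 1, so H_1 ≅ Z ⊕ Z_2.
  H_2: rank ker ∂_2 − rank ∂_3 = (20 − 20) − 0 = 0, and there is no ∂_3, so H_2 ≅ 0.

As a check, the Euler characteristic is 10 − 30 + 20 = 0, which agrees with 1 − 1 + 0 = 0.

H_0 ≅ Z,  H_1 ≅ Z ⊕ Z_2,  H_2 = 0.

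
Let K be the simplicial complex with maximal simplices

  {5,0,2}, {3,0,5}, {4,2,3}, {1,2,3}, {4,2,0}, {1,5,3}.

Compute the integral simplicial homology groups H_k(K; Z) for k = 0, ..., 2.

Fix the vertex order 0 < 1 < 2 < 3 < 4 < 5 and write every simplex with vertices in increasing order. Then dim K = 2 and the simplices of K are:

  0-simplices (6): [0], [1], [2], [3], [4], [5]
  1-simplices (12): [0,2], [0,3], [0,4], [0,5], [1,2], [1,3], [1,5], [2,3], [2,4], [2,5], [3,4], [3,5]
  2-simplices (6): [0,2,4], [0,2,5], [0,3,5], [1,2,3], [1,3,5], [2,3,4]

so the chain groups are C_0 ≅ Z^6, C_1 ≅ Z^12, C_2 ≅ Z^6.

The boundary map ∂_1: C_1 → C_0 is given by ∂[p,q] = [q] − [p].
This gives a 6×12 integer matrix of rank 5; reducing to Smith normal form yields diagonal entries (1,1,1,1,1).

∂_2: C_2 → C_1 sends each 2-simplex [p,q,r] to [q,r] − [p,r] + [p,q]. For instance
  ∂[0,2,4] = [2,4] − [0,4] + [0,2],
  ∂[1,2,3] = [2,3] − [1,3] + [1,2].
The resulting 12×6 matrix has rank 6, and its Smith normal form has invariant factors (1,1,1,1,1,1).

Now H_k = ker ∂_k / im ∂_{k+1}, so:

  H_0: rank C_0 − rank ∂_1 = 6 − 5 = 1, and the invariant factors of ∂_1 are all 1, so H_0 ≅ Z.
  H_1: rank ker ∂_1 − rank ∂_2 = (12 − 5) − 6 = 1, and the invariant factors of ∂_2 are all 1, so H_1 ≅ Z.
  H_2: rank ker ∂_2 − rank ∂_3 = (6 − 6) − 0 = 0, and there is no ∂_3, so H_2 ≅ 0.

(K is a triangulation of the cylinder S^1 x I.)

H_0 = Z,  H_1 = Z,  H_2 = 0.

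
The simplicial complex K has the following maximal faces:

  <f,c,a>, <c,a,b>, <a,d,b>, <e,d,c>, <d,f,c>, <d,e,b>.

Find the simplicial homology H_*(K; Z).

Order the vertices as a < b < c < d < e < f. Listing each simplex with vertices in this order, K has dimension 2 with simplices:

  0-simplices (6): a, b, c, d, e, f
  1-simplices (12): ab, ac, ad, af, bc, bd, be, cd, ce, cf, de, df
  2-simplices (6): abc, abd, acf, bde, cde, cdf

Hence C_0 ≅ Z^6, C_1 ≅ Z^12, C_2 ≅ Z^6.

Boundary ∂_1: C_1 → C_0 maps an edge to its endpoints' difference, ∂[p,q] = q − p. For instance
  ∂ac = c − a.
The resulting 6×12 matrix has rank 5, and its Smith normal form has invariant factors (1,1,1,1,1).

Boundary ∂_2: C_2 → C_1 maps a triangle to the signed sum of its edges. For instance
  ∂cde = de − ce + cd,
  ∂cdf = df − cf + cd.
As a 12×6 matrix over Z this has rank 6, with invariant factors (1,1,1,1,1,1).

From H_k ≅ ker(∂_k) / im(∂_{k+1}) we obtain:

  H_0: rank C_0 − rank ∂_1 = 6 − 5 = 1, and the invariant factors of ∂_1 are all 1, so H_0 = Z.
  H_1: rank ker ∂_1 − rank ∂_2 = (12 − 5) − 6 = 1, and the invariant factors of ∂_2 are all 1, so H_1 = Z.
  H_2: rank ker ∂_2 − rank ∂_3 = (6 − 6) − 0 = 0, and there is no ∂_3, so H_2 = 0.

As a check, the Euler characteristic is 6 − 12 + 6 = 0, which agrees with 1 − 1 + 0 = 0.

H_0 = Z,  H_1 = Z,  H_2 = 0.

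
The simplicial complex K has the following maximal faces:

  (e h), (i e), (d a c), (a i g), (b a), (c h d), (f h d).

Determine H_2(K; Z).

Order the vertices as a < b < c < d < e < f < g < h < i. Listing each simplex with vertices in this order, K has dimension 2 with simplices:

  0-simplices (9): a, b, c, d, e, f, g, h, i
  1-simplices (13): ab, ac, ad, ag, ai, cd, ch, df, dh, eh, ei, fh, gi
  2-simplices (4): acd, agi, cdh, dfh

so the chain groups are C_0 ≅ Z^9, C_1 ≅ Z^13, C_2 ≅ Z^4.

The boundary map ∂_1: C_1 → C_0 maps an edge to its endpoints' difference, ∂[p,q] = q − p. For instance
  ∂ch = h − c.
As a 9×13 matrix over Z this has rank 8, with invariant factors (1,1,1,1,1,1,1,1).

∂_2: C_2 → C_1 acts by ∂[p,q,r] = [q,r] − [p,r] + [p,q]. For instance
  ∂cdh = dh − ch + cd,
  ∂dfh = fh − dh + df.
As a 13×4 matrix over Z this has rank 4, with invariant factors (1,1,1,1).

Computing H_k = (kernel of ∂_k) / (image of ∂_{k+1}):

  H_2: rank ker ∂_2 − rank ∂_3 = (4 − 4) − 0 = 0, and there is no ∂_3, so H_2 ≅ 0.

H_2 ≅ 0.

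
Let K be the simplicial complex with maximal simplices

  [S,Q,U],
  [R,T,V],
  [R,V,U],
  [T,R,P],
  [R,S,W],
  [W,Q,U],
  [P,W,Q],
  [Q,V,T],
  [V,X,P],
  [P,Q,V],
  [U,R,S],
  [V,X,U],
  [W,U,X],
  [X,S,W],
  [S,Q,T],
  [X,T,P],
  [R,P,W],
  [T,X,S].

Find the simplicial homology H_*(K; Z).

K has 9 vertices, 27 edges, 18 triangles.
rank ∂_0 = 0, rank ∂_1 = 8 ⇒ b_0 = 9 − 0 − 8 = 1; all invariant factors of ∂_1 are 1 so no torsion. So H_0 = Z.
rank ∂_1 = 8, rank ∂_2 = 18 ⇒ b_1 = 27 − 8 − 18 = 1; ∂_2 has invariant factor(s) [2] giving torsion. So H_1 = Z ⊕ Z/2.
rank ∂_2 = 18, rank ∂_3 = 0 ⇒ b_2 = 18 − 18 − 0 = 0. So H_2 = 0.

H_0 = Z,  H_1 = Z ⊕ Z/2,  H_2 = 0.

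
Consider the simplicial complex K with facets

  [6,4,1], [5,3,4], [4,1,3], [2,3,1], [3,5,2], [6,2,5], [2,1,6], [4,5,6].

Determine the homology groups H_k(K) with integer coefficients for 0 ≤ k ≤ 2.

Fix the vertex order 1 < 2 < 3 < 4 < 5 < 6 and write every simplex with vertices in increasing order. Then dim K = 2 and the simplices of K are:

  0-simplices (6): [1], [2], [3], [4], [5], [6]
  1-simplices (12): [1,2], [1,3], [1,4], [1,6], [2,3], [2,5], [2,6], [3,4], [3,5], [4,5], [4,6], [5,6]
  2-simplices (8): [1,2,3], [1,2,6], [1,3,4], [1,4,6], [2,3,5], [2,5,6], [3,4,5], [4,5,6]

Hence C_0 ≅ Z^6, C_1 ≅ Z^12, C_2 ≅ Z^8.

Boundary ∂_1: C_1 → C_0 is given by ∂[p,q] = [q] − [p].
As a 6×12 matrix over Z this has rank 5, with invariant factors (1,1,1,1,1).

∂_2: C_2 → C_1 maps a triangle to the signed sum of its edges. For instance
  ∂[1,4,6] = [4,6] − [1,6] + [1,4],
  ∂[4,5,6] = [5,6] − [4,6] + [4,5].
The 12×8 boundary matrix has rank 7 and Smith normal form diag(1,1,1,1,1,1,1).

Reading off H_k = ker ∂_k / im ∂_{k+1}:

  H_0: rank C_0 − rank ∂_1 = 6 − 5 = 1, and the invariant factors of ∂_1 are all 1, so H_0 ≅ Z.
  H_1: rank ker ∂_1 − rank ∂_2 = (12 − 5) − 7 = 0, and the invariant factors of ∂_2 are all 1, so H_1 ≅ 0.
  H_2: rank ker ∂_2 − rank ∂_3 = (8 − 7) − 0 = 1, and there is no ∂_3, so H_2 ≅ Z.

As a check, the Euler characteristic is 6 − 12 + 8 = 2, which agrees with 1 − 0 + 1 = 2.
(K is a triangulation of the 2-sphere S^2.)

H_0 = Z,  H_1 = 0,  H_2 = Z.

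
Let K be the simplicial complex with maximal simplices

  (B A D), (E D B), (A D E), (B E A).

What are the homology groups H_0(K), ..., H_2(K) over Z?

H_0 = Z,  H_1 = 0,  H_2 = Z.

Order the vertices as A < B < D < E. Listing each simplex with vertices in this order, K has dimension 2 with simplices:

  0-simplices (4): A, B, D, E
  1-simplices (6): AB, AD, AE, BD, BE, DE
  2-simplices (4): ABD, ABE, ADE, BDE

giving chain groups C_0 ≅ Z^4, C_1 ≅ Z^6, C_2 ≅ Z^4.

∂_1: C_1 → C_0 is given by ∂[p,q] = [q] − [p].
This gives a 4×6 integer matrix of rank 3; reducing to Smith normal form yields diagonal entries (1,1,1).

The boundary map ∂_2: C_2 → C_1 maps a triangle to the signed sum of its edges. For instance
  ∂ABE = BE − AE + AB,
  ∂BDE = DE − BE + BD.
As a 6×4 matrix over Z this has rank 3, with invariant factors (1,1,1).

Now H_k = ker ∂_k / im ∂_{k+1}, so:

  H_0: rank C_0 − rank ∂_1 = 4 − 3 = 1, and the invariant factors of ∂_1 are all 1, so H_0 ≅ Z.
  H_1: rank ker ∂_1 − rank ∂_2 = (6 − 3) − 3 = 0, and the invariant factors of ∂_2 are all 1, so H_1 ≅ 0.
  H_2: rank ker ∂_2 − rank ∂_3 = (4 − 3) − 0 = 1, and there is no ∂_3, so H_2 ≅ Z.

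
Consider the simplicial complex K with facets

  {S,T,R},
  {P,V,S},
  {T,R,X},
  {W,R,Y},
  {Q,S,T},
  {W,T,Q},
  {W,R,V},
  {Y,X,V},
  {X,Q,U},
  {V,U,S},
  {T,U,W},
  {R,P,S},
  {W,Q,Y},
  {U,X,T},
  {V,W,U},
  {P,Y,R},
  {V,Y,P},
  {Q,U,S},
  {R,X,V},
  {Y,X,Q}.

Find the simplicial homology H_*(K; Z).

H_0 = Z,  H_1 = Z ⊕ Z/2,  H_2 = 0.

Take the total order P < Q < R < S < T < U < V < W < X < Y on the vertex set. Then K (dimension 2) consists of the simplices:

  0-simplices (10): P, Q, R, S, T, U, V, W, X, Y
  1-simplices (30): PR, PS, PV, PY, QS, QT, QU, QW, QX, QY, RS, RT, RV, RW, RX, RY, ST, SU, SV, TU, TW, TX, UV, UW, UX, VW, VX, VY, WY, XY
  2-simplices (20): PRS, PRY, PSV, PVY, QST, QSU, QTW, QUX, QWY, QXY, RST, RTX, RVW, RVX, RWY, SUV, TUW, TUX, UVW, VXY

Hence C_0 ≅ Z^10, C_1 ≅ Z^30, C_2 ≅ Z^20.

The boundary map ∂_1: C_1 → C_0 sends each edge [p,q] (with p < q) to q − p. For instance
  ∂RX = X − R.
The resulting 10×30 matrix has rank 9, and its Smith normal form has invariant factors (1,1,1,1,1,1,1,1,1).

Boundary ∂_2: C_2 → C_1 sends each 2-simplex [p,q,r] to [q,r] − [p,r] + [p,q]. For instance
  ∂QXY = XY − QY + QX,
  ∂RTX = TX − RX + RT.
The resulting 30×20 matrix has rank 20, and its Smith normal form has invariant factors (1,1,1,1,1,1,1,1,1,1,1,1,1,1,1,1,1,1,1,2).

Computing H_k = (kernel of ∂_k) / (image of ∂_{k+1}):

  H_0: rank C_0 − rank ∂_1 = 10 − 9 = 1, and the invariant factors of ∂_1 are all 1, so H_0 = Z.
  H_1: rank ker ∂_1 − rank ∂_2 = (30 − 9) − 20 = 1, and ∂_2 has invariant factor 2 > 1, so H_1 = Z ⊕ Z/2.
  H_2: rank ker ∂_2 − rank ∂_3 = (20 − 20) − 0 = 0, and there is no ∂_3, so H_2 = 0.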